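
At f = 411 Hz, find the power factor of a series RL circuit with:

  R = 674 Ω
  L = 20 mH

Step 1 — Angular frequency: ω = 2π·f = 2π·411 = 2582 rad/s.
Step 2 — Component impedances:
  R: Z = R = 674 Ω
  L: Z = jωL = j·2582·0.02 = 0 + j51.65 Ω
Step 3 — Series combination: Z_total = R + L = 674 + j51.65 Ω = 676∠4.4° Ω.
Step 4 — Power factor: PF = cos(φ) = Re(Z)/|Z| = 674/675.98 = 0.9971.
Step 5 — Type: Im(Z) = 51.65 ⇒ lagging (phase φ = 4.4°).

PF = 0.9971 (lagging, φ = 4.4°)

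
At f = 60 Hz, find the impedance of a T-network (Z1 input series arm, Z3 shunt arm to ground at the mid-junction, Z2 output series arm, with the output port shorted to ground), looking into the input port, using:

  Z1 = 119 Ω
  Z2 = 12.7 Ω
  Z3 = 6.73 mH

Step 1 — Angular frequency: ω = 2π·f = 2π·60 = 377 rad/s.
Step 2 — Component impedances:
  Z1: Z = R = 119 Ω
  Z2: Z = R = 12.7 Ω
  Z3: Z = jωL = j·377·0.00673 = 0 + j2.537 Ω
Step 3 — With the output port shorted to ground, the output series arm Z2 runs from the junction to ground; the shunt arm Z3 also runs from the junction to ground. They appear in parallel: Z3 || Z2 = 0.4874 + j2.44 Ω.
Step 4 — Series with input arm Z1: Z_in = Z1 + (Z3 || Z2) = 119.5 + j2.44 Ω = 119.5∠1.2° Ω.

Z = 119.5 + j2.44 Ω = 119.5∠1.2° Ω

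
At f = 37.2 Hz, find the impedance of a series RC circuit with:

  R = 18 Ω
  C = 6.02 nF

Step 1 — Angular frequency: ω = 2π·f = 2π·37.2 = 233.7 rad/s.
Step 2 — Component impedances:
  R: Z = R = 18 Ω
  C: Z = 1/(jωC) = -j/(ω·C) = 0 - j7.107e+05 Ω
Step 3 — Series combination: Z_total = R + C = 18 - j7.107e+05 Ω = 7.107e+05∠-90.0° Ω.

Z = 18 - j7.107e+05 Ω = 7.107e+05∠-90.0° Ω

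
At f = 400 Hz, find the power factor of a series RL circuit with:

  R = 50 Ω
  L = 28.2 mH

Step 1 — Angular frequency: ω = 2π·f = 2π·400 = 2513 rad/s.
Step 2 — Component impedances:
  R: Z = R = 50 Ω
  L: Z = jωL = j·2513·0.0282 = 0 + j70.87 Ω
Step 3 — Series combination: Z_total = R + L = 50 + j70.87 Ω = 86.74∠54.8° Ω.
Step 4 — Power factor: PF = cos(φ) = Re(Z)/|Z| = 50/86.736 = 0.5765.
Step 5 — Type: Im(Z) = 70.87 ⇒ lagging (phase φ = 54.8°).

PF = 0.5765 (lagging, φ = 54.8°)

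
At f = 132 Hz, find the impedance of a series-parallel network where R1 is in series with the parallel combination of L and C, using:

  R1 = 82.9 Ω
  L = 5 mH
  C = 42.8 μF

Step 1 — Angular frequency: ω = 2π·f = 2π·132 = 829.4 rad/s.
Step 2 — Component impedances:
  R1: Z = R = 82.9 Ω
  L: Z = jωL = j·829.4·0.005 = 0 + j4.147 Ω
  C: Z = 1/(jωC) = -j/(ω·C) = 0 - j28.17 Ω
Step 3 — Parallel branch: L || C = 1/(1/L + 1/C) = 0 + j4.863 Ω.
Step 4 — Series with R1: Z_total = R1 + (L || C) = 82.9 + j4.863 Ω = 83.04∠3.4° Ω.

Z = 82.9 + j4.863 Ω = 83.04∠3.4° Ω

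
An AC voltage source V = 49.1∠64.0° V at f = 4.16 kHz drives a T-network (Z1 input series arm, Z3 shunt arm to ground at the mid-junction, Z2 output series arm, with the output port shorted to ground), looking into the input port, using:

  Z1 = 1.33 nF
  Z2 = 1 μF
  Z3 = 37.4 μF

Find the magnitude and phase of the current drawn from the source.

Step 1 — Angular frequency: ω = 2π·f = 2π·4160 = 2.614e+04 rad/s.
Step 2 — Component impedances:
  Z1: Z = 1/(jωC) = -j/(ω·C) = 0 - j2.877e+04 Ω
  Z2: Z = 1/(jωC) = -j/(ω·C) = 0 - j38.26 Ω
  Z3: Z = 1/(jωC) = -j/(ω·C) = 0 - j1.023 Ω
Step 3 — With the output port shorted to ground, the output series arm Z2 runs from the junction to ground; the shunt arm Z3 also runs from the junction to ground. They appear in parallel: Z3 || Z2 = 0 - j0.9963 Ω.
Step 4 — Series with input arm Z1: Z_in = Z1 + (Z3 || Z2) = 0 - j2.877e+04 Ω = 2.877e+04∠-90.0° Ω.
Step 5 — Source phasor: V = 49.1∠64.0° V = 21.52 + j44.13 V.
Step 6 — Ohm's law: I = V / Z_total = (21.52 + j44.13) / (0 - j2.877e+04) = -0.001534 + j0.0007482 A.
Step 7 — Convert to polar: |I| = 0.001707 A, ∠I = 154.0°.

I = 0.001707∠154.0° A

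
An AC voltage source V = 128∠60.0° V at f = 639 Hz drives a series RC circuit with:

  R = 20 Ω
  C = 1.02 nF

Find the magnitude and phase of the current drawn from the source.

Step 1 — Angular frequency: ω = 2π·f = 2π·639 = 4015 rad/s.
Step 2 — Component impedances:
  R: Z = R = 20 Ω
  C: Z = 1/(jωC) = -j/(ω·C) = 0 - j2.442e+05 Ω
Step 3 — Series combination: Z_total = R + C = 20 - j2.442e+05 Ω = 2.442e+05∠-90.0° Ω.
Step 4 — Source phasor: V = 128∠60.0° V = 64 + j110.9 V.
Step 5 — Ohm's law: I = V / Z_total = (64 + j110.9) / (20 - j2.442e+05) = -0.0004539 + j0.0002621 A.
Step 6 — Convert to polar: |I| = 0.0005242 A, ∠I = 150.0°.

I = 0.0005242∠150.0° A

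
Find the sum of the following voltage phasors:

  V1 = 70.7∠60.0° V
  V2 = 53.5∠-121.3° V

Step 1 — Convert each phasor to rectangular form:
  V1 = 70.7·(cos(60.0°) + j·sin(60.0°)) = 35.35 + j61.23 V
  V2 = 53.5·(cos(-121.3°) + j·sin(-121.3°)) = -27.79 - j45.71 V
Step 2 — Sum components: V_total = 7.556 + j15.51 V.
Step 3 — Convert to polar: |V_total| = 17.26 V, ∠V_total = 64.0°.

V_total = 17.26∠64.0° V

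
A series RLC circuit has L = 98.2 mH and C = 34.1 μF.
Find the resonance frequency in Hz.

Step 1 — Resonance condition Im(Z)=0 gives ω₀ = 1/√(LC).
Step 2 — ω₀ = 1/√(0.0982·3.41e-05) = 546.5 rad/s.
Step 3 — f₀ = ω₀/(2π) = 86.97 Hz.

f₀ = 86.97 Hz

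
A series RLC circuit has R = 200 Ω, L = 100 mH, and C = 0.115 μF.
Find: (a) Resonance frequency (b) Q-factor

Step 1 — Resonance condition Im(Z)=0 gives ω₀ = 1/√(LC).
Step 2 — ω₀ = 1/√(0.1·1.15e-07) = 9325 rad/s.
Step 3 — f₀ = ω₀/(2π) = 1484 Hz.
Step 4 — Series Q: Q = ω₀L/R = 9325·0.1/200 = 4.663.

(a) f₀ = 1484 Hz  (b) Q = 4.663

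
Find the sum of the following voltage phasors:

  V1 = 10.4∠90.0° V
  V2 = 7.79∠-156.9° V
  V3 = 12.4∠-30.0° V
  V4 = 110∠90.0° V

Step 1 — Convert each phasor to rectangular form:
  V1 = 10.4·(cos(90.0°) + j·sin(90.0°)) = 0 + j10.4 V
  V2 = 7.79·(cos(-156.9°) + j·sin(-156.9°)) = -7.165 - j3.056 V
  V3 = 12.4·(cos(-30.0°) + j·sin(-30.0°)) = 10.74 - j6.2 V
  V4 = 110·(cos(90.0°) + j·sin(90.0°)) = 0 + j110 V
Step 2 — Sum components: V_total = 3.573 + j111.1 V.
Step 3 — Convert to polar: |V_total| = 111.2 V, ∠V_total = 88.2°.

V_total = 111.2∠88.2° V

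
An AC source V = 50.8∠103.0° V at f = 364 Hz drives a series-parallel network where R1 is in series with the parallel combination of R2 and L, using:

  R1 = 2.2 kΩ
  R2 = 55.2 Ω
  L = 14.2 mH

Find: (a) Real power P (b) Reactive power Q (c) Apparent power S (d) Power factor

Step 1 — Angular frequency: ω = 2π·f = 2π·364 = 2287 rad/s.
Step 2 — Component impedances:
  R1: Z = R = 2200 Ω
  R2: Z = R = 55.2 Ω
  L: Z = jωL = j·2287·0.0142 = 0 + j32.48 Ω
Step 3 — Parallel branch: R2 || L = 1/(1/R2 + 1/L) = 14.19 + j24.13 Ω.
Step 4 — Series with R1: Z_total = R1 + (R2 || L) = 2214 + j24.13 Ω = 2214∠0.6° Ω.
Step 5 — Source phasor: V = 50.8∠103.0° V = -11.43 + j49.5 V.
Step 6 — Current: I = V / Z = -0.004917 + j0.02241 A = 0.02294∠102.4° A.
Step 7 — Complex power: S = V·I* = 1.165 + j0.0127 VA.
Step 8 — Real power: P = Re(S) = 1.165 W.
Step 9 — Reactive power: Q = Im(S) = 0.0127 VAR.
Step 10 — Apparent power: |S| = 1.165 VA.
Step 11 — Power factor: PF = P/|S| = 0.9999 (lagging).

(a) P = 1.165 W  (b) Q = 0.0127 VAR  (c) S = 1.165 VA  (d) PF = 0.9999 (lagging)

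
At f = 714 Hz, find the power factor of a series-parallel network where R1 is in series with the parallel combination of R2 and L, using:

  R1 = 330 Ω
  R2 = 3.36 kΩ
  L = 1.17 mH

Step 1 — Angular frequency: ω = 2π·f = 2π·714 = 4486 rad/s.
Step 2 — Component impedances:
  R1: Z = R = 330 Ω
  R2: Z = R = 3360 Ω
  L: Z = jωL = j·4486·0.00117 = 0 + j5.249 Ω
Step 3 — Parallel branch: R2 || L = 1/(1/R2 + 1/L) = 0.0082 + j5.249 Ω.
Step 4 — Series with R1: Z_total = R1 + (R2 || L) = 330 + j5.249 Ω = 330∠0.9° Ω.
Step 5 — Power factor: PF = cos(φ) = Re(Z)/|Z| = 330.01/330.05 = 0.9999.
Step 6 — Type: Im(Z) = 5.249 ⇒ lagging (phase φ = 0.9°).

PF = 0.9999 (lagging, φ = 0.9°)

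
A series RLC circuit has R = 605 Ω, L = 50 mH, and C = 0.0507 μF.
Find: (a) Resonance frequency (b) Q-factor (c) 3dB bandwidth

Step 1 — Resonance: ω₀ = 1/√(LC) = 1/√(0.05·5.07e-08) = 1.986e+04 rad/s.
Step 2 — f₀ = ω₀/(2π) = 3161 Hz.
Step 3 — Series Q: Q = ω₀L/R = 1.986e+04·0.05/605 = 1.641.
Step 4 — Bandwidth: Δω = ω₀/Q = 1.21e+04 rad/s; BW = Δω/(2π) = 1926 Hz.

(a) f₀ = 3161 Hz  (b) Q = 1.641  (c) BW = 1926 Hz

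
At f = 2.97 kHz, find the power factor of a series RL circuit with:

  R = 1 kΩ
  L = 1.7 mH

Step 1 — Angular frequency: ω = 2π·f = 2π·2970 = 1.866e+04 rad/s.
Step 2 — Component impedances:
  R: Z = R = 1000 Ω
  L: Z = jωL = j·1.866e+04·0.0017 = 0 + j31.72 Ω
Step 3 — Series combination: Z_total = R + L = 1000 + j31.72 Ω = 1001∠1.8° Ω.
Step 4 — Power factor: PF = cos(φ) = Re(Z)/|Z| = 1000/1000.5 = 0.9995.
Step 5 — Type: Im(Z) = 31.72 ⇒ lagging (phase φ = 1.8°).

PF = 0.9995 (lagging, φ = 1.8°)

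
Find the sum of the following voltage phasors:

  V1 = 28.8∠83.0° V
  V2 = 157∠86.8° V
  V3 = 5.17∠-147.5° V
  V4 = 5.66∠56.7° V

Step 1 — Convert each phasor to rectangular form:
  V1 = 28.8·(cos(83.0°) + j·sin(83.0°)) = 3.51 + j28.59 V
  V2 = 157·(cos(86.8°) + j·sin(86.8°)) = 8.764 + j156.8 V
  V3 = 5.17·(cos(-147.5°) + j·sin(-147.5°)) = -4.36 - j2.778 V
  V4 = 5.66·(cos(56.7°) + j·sin(56.7°)) = 3.107 + j4.731 V
Step 2 — Sum components: V_total = 11.02 + j187.3 V.
Step 3 — Convert to polar: |V_total| = 187.6 V, ∠V_total = 86.6°.

V_total = 187.6∠86.6° V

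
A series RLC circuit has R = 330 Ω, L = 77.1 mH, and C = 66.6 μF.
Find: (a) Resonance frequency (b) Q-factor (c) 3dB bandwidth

Step 1 — Resonance: ω₀ = 1/√(LC) = 1/√(0.0771·6.66e-05) = 441.3 rad/s.
Step 2 — f₀ = ω₀/(2π) = 70.24 Hz.
Step 3 — Series Q: Q = ω₀L/R = 441.3·0.0771/330 = 0.1031.
Step 4 — Bandwidth: Δω = ω₀/Q = 4280 rad/s; BW = Δω/(2π) = 681.2 Hz.

(a) f₀ = 70.24 Hz  (b) Q = 0.1031  (c) BW = 681.2 Hz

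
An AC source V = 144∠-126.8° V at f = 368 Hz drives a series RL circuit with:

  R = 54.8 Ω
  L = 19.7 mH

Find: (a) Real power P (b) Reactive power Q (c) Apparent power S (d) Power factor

Step 1 — Angular frequency: ω = 2π·f = 2π·368 = 2312 rad/s.
Step 2 — Component impedances:
  R: Z = R = 54.8 Ω
  L: Z = jωL = j·2312·0.0197 = 0 + j45.55 Ω
Step 3 — Series combination: Z_total = R + L = 54.8 + j45.55 Ω = 71.26∠39.7° Ω.
Step 4 — Source phasor: V = 144∠-126.8° V = -86.26 - j115.3 V.
Step 5 — Current: I = V / Z = -1.965 - j0.4706 A = 2.021∠-166.5° A.
Step 6 — Complex power: S = V·I* = 223.8 + j186 VA.
Step 7 — Real power: P = Re(S) = 223.8 W.
Step 8 — Reactive power: Q = Im(S) = 186 VAR.
Step 9 — Apparent power: |S| = 291 VA.
Step 10 — Power factor: PF = P/|S| = 0.769 (lagging).

(a) P = 223.8 W  (b) Q = 186 VAR  (c) S = 291 VA  (d) PF = 0.769 (lagging)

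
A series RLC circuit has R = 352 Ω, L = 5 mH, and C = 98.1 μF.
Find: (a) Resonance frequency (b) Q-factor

Step 1 — Resonance condition Im(Z)=0 gives ω₀ = 1/√(LC).
Step 2 — ω₀ = 1/√(0.005·9.81e-05) = 1428 rad/s.
Step 3 — f₀ = ω₀/(2π) = 227.2 Hz.
Step 4 — Series Q: Q = ω₀L/R = 1428·0.005/352 = 0.02028.

(a) f₀ = 227.2 Hz  (b) Q = 0.02028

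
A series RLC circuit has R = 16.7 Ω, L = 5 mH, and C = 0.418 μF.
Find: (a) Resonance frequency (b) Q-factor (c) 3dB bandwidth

Step 1 — Resonance condition Im(Z)=0 gives ω₀ = 1/√(LC).
Step 2 — ω₀ = 1/√(0.005·4.18e-07) = 2.187e+04 rad/s.
Step 3 — f₀ = ω₀/(2π) = 3481 Hz.
Step 4 — Series Q: Q = ω₀L/R = 2.187e+04·0.005/16.7 = 6.549.
Step 5 — 3dB bandwidth: Δω = ω₀/Q = 3340 rad/s; BW = Δω/(2π) = 531.6 Hz.

(a) f₀ = 3481 Hz  (b) Q = 6.549  (c) BW = 531.6 Hz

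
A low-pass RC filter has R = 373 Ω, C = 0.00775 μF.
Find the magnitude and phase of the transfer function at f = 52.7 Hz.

Step 1 — Angular frequency: ω = 2π·52.7 = 331.1 rad/s.
Step 2 — Transfer function: H(jω) = 1/(1 + jωRC).
Step 3 — Denominator: 1 + jωRC = 1 + j·331.1·373·7.75e-09 = 1 + j0.0009572.
Step 4 — H = 1 - j0.0009572.
Step 5 — Magnitude: |H| = 1 (-0.0 dB); phase: φ = -0.1°.

|H| = 1 (-0.0 dB), φ = -0.1°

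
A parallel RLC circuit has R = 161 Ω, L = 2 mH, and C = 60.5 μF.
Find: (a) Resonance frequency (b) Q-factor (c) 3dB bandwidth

Step 1 — Resonance: ω₀ = 1/√(LC) = 1/√(0.002·6.05e-05) = 2875 rad/s.
Step 2 — f₀ = ω₀/(2π) = 457.5 Hz.
Step 3 — Parallel Q: Q = R/(ω₀L) = 161/(2875·0.002) = 28.
Step 4 — Bandwidth: Δω = ω₀/Q = 102.7 rad/s; BW = Δω/(2π) = 16.34 Hz.

(a) f₀ = 457.5 Hz  (b) Q = 28  (c) BW = 16.34 Hz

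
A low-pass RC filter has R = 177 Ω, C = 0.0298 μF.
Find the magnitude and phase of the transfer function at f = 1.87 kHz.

Step 1 — Angular frequency: ω = 2π·1870 = 1.175e+04 rad/s.
Step 2 — Transfer function: H(jω) = 1/(1 + jωRC).
Step 3 — Denominator: 1 + jωRC = 1 + j·1.175e+04·177·2.98e-08 = 1 + j0.06197.
Step 4 — H = 0.9962 - j0.06174.
Step 5 — Magnitude: |H| = 0.9981 (-0.0 dB); phase: φ = -3.5°.

|H| = 0.9981 (-0.0 dB), φ = -3.5°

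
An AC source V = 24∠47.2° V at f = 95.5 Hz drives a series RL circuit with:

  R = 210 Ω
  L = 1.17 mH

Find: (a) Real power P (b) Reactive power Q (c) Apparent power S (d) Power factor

Step 1 — Angular frequency: ω = 2π·f = 2π·95.5 = 600 rad/s.
Step 2 — Component impedances:
  R: Z = R = 210 Ω
  L: Z = jωL = j·600·0.00117 = 0 + j0.7021 Ω
Step 3 — Series combination: Z_total = R + L = 210 + j0.7021 Ω = 210∠0.2° Ω.
Step 4 — Source phasor: V = 24∠47.2° V = 16.31 + j17.61 V.
Step 5 — Current: I = V / Z = 0.07793 + j0.08359 A = 0.1143∠47.0° A.
Step 6 — Complex power: S = V·I* = 2.743 + j0.00917 VA.
Step 7 — Real power: P = Re(S) = 2.743 W.
Step 8 — Reactive power: Q = Im(S) = 0.00917 VAR.
Step 9 — Apparent power: |S| = 2.743 VA.
Step 10 — Power factor: PF = P/|S| = 1 (lagging).

(a) P = 2.743 W  (b) Q = 0.00917 VAR  (c) S = 2.743 VA  (d) PF = 1 (lagging)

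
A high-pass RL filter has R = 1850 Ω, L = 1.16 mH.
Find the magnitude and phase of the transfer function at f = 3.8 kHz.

Step 1 — Angular frequency: ω = 2π·3800 = 2.388e+04 rad/s.
Step 2 — Transfer function: H(jω) = jωL/(R + jωL).
Step 3 — Numerator jωL = j·27.7; denominator R + jωL = 1850 + j27.7.
Step 4 — H = 0.0002241 + j0.01497.
Step 5 — Magnitude: |H| = 0.01497 (-36.5 dB); phase: φ = 89.1°.

|H| = 0.01497 (-36.5 dB), φ = 89.1°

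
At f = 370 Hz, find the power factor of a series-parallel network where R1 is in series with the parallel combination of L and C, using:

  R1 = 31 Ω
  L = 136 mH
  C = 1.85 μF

Step 1 — Angular frequency: ω = 2π·f = 2π·370 = 2325 rad/s.
Step 2 — Component impedances:
  R1: Z = R = 31 Ω
  L: Z = jωL = j·2325·0.136 = 0 + j316.2 Ω
  C: Z = 1/(jωC) = -j/(ω·C) = 0 - j232.5 Ω
Step 3 — Parallel branch: L || C = 1/(1/L + 1/C) = 0 - j878.7 Ω.
Step 4 — Series with R1: Z_total = R1 + (L || C) = 31 - j878.7 Ω = 879.3∠-88.0° Ω.
Step 5 — Power factor: PF = cos(φ) = Re(Z)/|Z| = 31/879.3 = 0.03526.
Step 6 — Type: Im(Z) = -878.7 ⇒ leading (phase φ = -88.0°).

PF = 0.03526 (leading, φ = -88.0°)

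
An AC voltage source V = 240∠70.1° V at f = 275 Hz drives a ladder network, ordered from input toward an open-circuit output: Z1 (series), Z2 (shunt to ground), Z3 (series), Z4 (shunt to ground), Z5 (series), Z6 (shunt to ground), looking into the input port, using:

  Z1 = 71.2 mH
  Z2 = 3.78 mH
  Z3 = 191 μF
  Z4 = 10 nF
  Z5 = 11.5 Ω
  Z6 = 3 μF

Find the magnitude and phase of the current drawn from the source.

Step 1 — Angular frequency: ω = 2π·f = 2π·275 = 1728 rad/s.
Step 2 — Component impedances:
  Z1: Z = jωL = j·1728·0.0712 = 0 + j123 Ω
  Z2: Z = jωL = j·1728·0.00378 = 0 + j6.531 Ω
  Z3: Z = 1/(jωC) = -j/(ω·C) = 0 - j3.03 Ω
  Z4: Z = 1/(jωC) = -j/(ω·C) = 0 - j5.787e+04 Ω
  Z5: Z = R = 11.5 Ω
  Z6: Z = 1/(jωC) = -j/(ω·C) = 0 - j192.9 Ω
Step 3 — Ladder network (open output): work backward from the far end, alternating series and parallel combinations. Z_in = 0.01363 + j129.8 Ω = 129.8∠90.0° Ω.
Step 4 — Source phasor: V = 240∠70.1° V = 81.69 + j225.7 V.
Step 5 — Ohm's law: I = V / Z_total = (81.69 + j225.7) / (0.01363 + j129.8) = 1.739 - j0.6293 A.
Step 6 — Convert to polar: |I| = 1.849 A, ∠I = -19.9°.

I = 1.849∠-19.9° A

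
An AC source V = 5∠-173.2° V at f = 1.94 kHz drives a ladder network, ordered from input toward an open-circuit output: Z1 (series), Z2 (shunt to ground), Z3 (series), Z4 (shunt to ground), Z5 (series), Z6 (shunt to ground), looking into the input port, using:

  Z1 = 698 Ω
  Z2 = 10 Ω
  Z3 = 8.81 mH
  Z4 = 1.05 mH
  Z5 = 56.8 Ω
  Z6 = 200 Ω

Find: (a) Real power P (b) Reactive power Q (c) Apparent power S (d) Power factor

Step 1 — Angular frequency: ω = 2π·f = 2π·1940 = 1.219e+04 rad/s.
Step 2 — Component impedances:
  Z1: Z = R = 698 Ω
  Z2: Z = R = 10 Ω
  Z3: Z = jωL = j·1.219e+04·0.00881 = 0 + j107.4 Ω
  Z4: Z = jωL = j·1.219e+04·0.00105 = 0 + j12.8 Ω
  Z5: Z = R = 56.8 Ω
  Z6: Z = R = 200 Ω
Step 3 — Ladder network (open output): work backward from the far end, alternating series and parallel combinations. Z_in = 707.9 + j0.8258 Ω = 707.9∠0.1° Ω.
Step 4 — Source phasor: V = 5∠-173.2° V = -4.965 - j0.592 V.
Step 5 — Current: I = V / Z = -0.007014 - j0.0008281 A = 0.007063∠-173.3° A.
Step 6 — Complex power: S = V·I* = 0.03531 + j4.119e-05 VA.
Step 7 — Real power: P = Re(S) = 0.03531 W.
Step 8 — Reactive power: Q = Im(S) = 4.119e-05 VAR.
Step 9 — Apparent power: |S| = 0.03531 VA.
Step 10 — Power factor: PF = P/|S| = 1 (lagging).

(a) P = 0.03531 W  (b) Q = 4.119e-05 VAR  (c) S = 0.03531 VA  (d) PF = 1 (lagging)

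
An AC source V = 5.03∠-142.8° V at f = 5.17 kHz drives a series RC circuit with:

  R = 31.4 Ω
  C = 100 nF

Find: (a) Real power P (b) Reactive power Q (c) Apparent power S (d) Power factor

Step 1 — Angular frequency: ω = 2π·f = 2π·5170 = 3.248e+04 rad/s.
Step 2 — Component impedances:
  R: Z = R = 31.4 Ω
  C: Z = 1/(jωC) = -j/(ω·C) = 0 - j307.8 Ω
Step 3 — Series combination: Z_total = R + C = 31.4 - j307.8 Ω = 309.4∠-84.2° Ω.
Step 4 — Source phasor: V = 5.03∠-142.8° V = -4.007 - j3.041 V.
Step 5 — Current: I = V / Z = 0.008463 - j0.01388 A = 0.01626∠-58.6° A.
Step 6 — Complex power: S = V·I* = 0.008297 - j0.08134 VA.
Step 7 — Real power: P = Re(S) = 0.008297 W.
Step 8 — Reactive power: Q = Im(S) = -0.08134 VAR.
Step 9 — Apparent power: |S| = 0.08176 VA.
Step 10 — Power factor: PF = P/|S| = 0.1015 (leading).

(a) P = 0.008297 W  (b) Q = -0.08134 VAR  (c) S = 0.08176 VA  (d) PF = 0.1015 (leading)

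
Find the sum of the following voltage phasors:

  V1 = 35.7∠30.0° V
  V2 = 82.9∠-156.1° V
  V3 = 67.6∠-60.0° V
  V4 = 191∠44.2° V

Step 1 — Convert each phasor to rectangular form:
  V1 = 35.7·(cos(30.0°) + j·sin(30.0°)) = 30.92 + j17.85 V
  V2 = 82.9·(cos(-156.1°) + j·sin(-156.1°)) = -75.79 - j33.59 V
  V3 = 67.6·(cos(-60.0°) + j·sin(-60.0°)) = 33.8 - j58.54 V
  V4 = 191·(cos(44.2°) + j·sin(44.2°)) = 136.9 + j133.2 V
Step 2 — Sum components: V_total = 125.9 + j58.88 V.
Step 3 — Convert to polar: |V_total| = 138.9 V, ∠V_total = 25.1°.

V_total = 138.9∠25.1° V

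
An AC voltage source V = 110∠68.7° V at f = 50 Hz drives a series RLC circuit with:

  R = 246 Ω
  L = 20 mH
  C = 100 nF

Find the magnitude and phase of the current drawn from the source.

Step 1 — Angular frequency: ω = 2π·f = 2π·50 = 314.2 rad/s.
Step 2 — Component impedances:
  R: Z = R = 246 Ω
  L: Z = jωL = j·314.2·0.02 = 0 + j6.283 Ω
  C: Z = 1/(jωC) = -j/(ω·C) = 0 - j3.183e+04 Ω
Step 3 — Series combination: Z_total = R + L + C = 246 - j3.182e+04 Ω = 3.183e+04∠-89.6° Ω.
Step 4 — Source phasor: V = 110∠68.7° V = 39.96 + j102.5 V.
Step 5 — Ohm's law: I = V / Z_total = (39.96 + j102.5) / (246 - j3.182e+04) = -0.00321 + j0.00128 A.
Step 6 — Convert to polar: |I| = 0.003456 A, ∠I = 158.3°.

I = 0.003456∠158.3° A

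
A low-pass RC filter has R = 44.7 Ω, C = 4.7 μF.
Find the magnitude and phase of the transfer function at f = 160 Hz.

Step 1 — Angular frequency: ω = 2π·160 = 1005 rad/s.
Step 2 — Transfer function: H(jω) = 1/(1 + jωRC).
Step 3 — Denominator: 1 + jωRC = 1 + j·1005·44.7·4.7e-06 = 1 + j0.2112.
Step 4 — H = 0.9573 - j0.2022.
Step 5 — Magnitude: |H| = 0.9784 (-0.2 dB); phase: φ = -11.9°.

|H| = 0.9784 (-0.2 dB), φ = -11.9°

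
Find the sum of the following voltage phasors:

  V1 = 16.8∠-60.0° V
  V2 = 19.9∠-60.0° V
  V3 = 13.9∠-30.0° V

Step 1 — Convert each phasor to rectangular form:
  V1 = 16.8·(cos(-60.0°) + j·sin(-60.0°)) = 8.4 - j14.55 V
  V2 = 19.9·(cos(-60.0°) + j·sin(-60.0°)) = 9.95 - j17.23 V
  V3 = 13.9·(cos(-30.0°) + j·sin(-30.0°)) = 12.04 - j6.95 V
Step 2 — Sum components: V_total = 30.39 - j38.73 V.
Step 3 — Convert to polar: |V_total| = 49.23 V, ∠V_total = -51.9°.

V_total = 49.23∠-51.9° V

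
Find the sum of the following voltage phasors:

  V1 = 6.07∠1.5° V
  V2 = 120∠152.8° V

Step 1 — Convert each phasor to rectangular form:
  V1 = 6.07·(cos(1.5°) + j·sin(1.5°)) = 6.068 + j0.1589 V
  V2 = 120·(cos(152.8°) + j·sin(152.8°)) = -106.7 + j54.85 V
Step 2 — Sum components: V_total = -100.7 + j55.01 V.
Step 3 — Convert to polar: |V_total| = 114.7 V, ∠V_total = 151.3°.

V_total = 114.7∠151.3° V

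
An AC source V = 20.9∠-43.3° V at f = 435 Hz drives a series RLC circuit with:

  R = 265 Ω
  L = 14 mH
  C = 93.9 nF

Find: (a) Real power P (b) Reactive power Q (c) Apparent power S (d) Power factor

Step 1 — Angular frequency: ω = 2π·f = 2π·435 = 2733 rad/s.
Step 2 — Component impedances:
  R: Z = R = 265 Ω
  L: Z = jωL = j·2733·0.014 = 0 + j38.26 Ω
  C: Z = 1/(jωC) = -j/(ω·C) = 0 - j3896 Ω
Step 3 — Series combination: Z_total = R + L + C = 265 - j3858 Ω = 3867∠-86.1° Ω.
Step 4 — Source phasor: V = 20.9∠-43.3° V = 15.21 - j14.33 V.
Step 5 — Current: I = V / Z = 0.003967 + j0.00367 A = 0.005404∠42.8° A.
Step 6 — Complex power: S = V·I* = 0.00774 - j0.1127 VA.
Step 7 — Real power: P = Re(S) = 0.00774 W.
Step 8 — Reactive power: Q = Im(S) = -0.1127 VAR.
Step 9 — Apparent power: |S| = 0.113 VA.
Step 10 — Power factor: PF = P/|S| = 0.06852 (leading).

(a) P = 0.00774 W  (b) Q = -0.1127 VAR  (c) S = 0.113 VA  (d) PF = 0.06852 (leading)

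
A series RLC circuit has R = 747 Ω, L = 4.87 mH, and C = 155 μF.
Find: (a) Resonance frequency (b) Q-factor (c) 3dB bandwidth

Step 1 — Resonance condition Im(Z)=0 gives ω₀ = 1/√(LC).
Step 2 — ω₀ = 1/√(0.00487·0.000155) = 1151 rad/s.
Step 3 — f₀ = ω₀/(2π) = 183.2 Hz.
Step 4 — Series Q: Q = ω₀L/R = 1151·0.00487/747 = 0.007504.
Step 5 — 3dB bandwidth: Δω = ω₀/Q = 1.534e+05 rad/s; BW = Δω/(2π) = 2.441e+04 Hz.

(a) f₀ = 183.2 Hz  (b) Q = 0.007504  (c) BW = 2.441e+04 Hz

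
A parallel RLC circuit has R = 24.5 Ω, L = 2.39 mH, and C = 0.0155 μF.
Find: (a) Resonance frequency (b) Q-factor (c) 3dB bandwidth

Step 1 — Resonance: ω₀ = 1/√(LC) = 1/√(0.00239·1.55e-08) = 1.643e+05 rad/s.
Step 2 — f₀ = ω₀/(2π) = 2.615e+04 Hz.
Step 3 — Parallel Q: Q = R/(ω₀L) = 24.5/(1.643e+05·0.00239) = 0.06239.
Step 4 — Bandwidth: Δω = ω₀/Q = 2.633e+06 rad/s; BW = Δω/(2π) = 4.191e+05 Hz.

(a) f₀ = 2.615e+04 Hz  (b) Q = 0.06239  (c) BW = 4.191e+05 Hz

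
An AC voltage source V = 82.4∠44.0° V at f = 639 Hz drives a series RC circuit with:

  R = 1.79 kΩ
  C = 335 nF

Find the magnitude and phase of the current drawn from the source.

Step 1 — Angular frequency: ω = 2π·f = 2π·639 = 4015 rad/s.
Step 2 — Component impedances:
  R: Z = R = 1790 Ω
  C: Z = 1/(jωC) = -j/(ω·C) = 0 - j743.5 Ω
Step 3 — Series combination: Z_total = R + C = 1790 - j743.5 Ω = 1938∠-22.6° Ω.
Step 4 — Source phasor: V = 82.4∠44.0° V = 59.27 + j57.24 V.
Step 5 — Ohm's law: I = V / Z_total = (59.27 + j57.24) / (1790 - j743.5) = 0.01691 + j0.039 A.
Step 6 — Convert to polar: |I| = 0.04251 A, ∠I = 66.6°.

I = 0.04251∠66.6° A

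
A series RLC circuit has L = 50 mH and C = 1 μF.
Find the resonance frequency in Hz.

Step 1 — Resonance condition Im(Z)=0 gives ω₀ = 1/√(LC).
Step 2 — ω₀ = 1/√(0.05·1e-06) = 4472 rad/s.
Step 3 — f₀ = ω₀/(2π) = 711.8 Hz.

f₀ = 711.8 Hz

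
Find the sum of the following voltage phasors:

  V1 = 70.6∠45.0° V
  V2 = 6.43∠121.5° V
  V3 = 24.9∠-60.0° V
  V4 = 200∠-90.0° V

Step 1 — Convert each phasor to rectangular form:
  V1 = 70.6·(cos(45.0°) + j·sin(45.0°)) = 49.92 + j49.92 V
  V2 = 6.43·(cos(121.5°) + j·sin(121.5°)) = -3.36 + j5.482 V
  V3 = 24.9·(cos(-60.0°) + j·sin(-60.0°)) = 12.45 - j21.56 V
  V4 = 200·(cos(-90.0°) + j·sin(-90.0°)) = 0 - j200 V
Step 2 — Sum components: V_total = 59.01 - j166.2 V.
Step 3 — Convert to polar: |V_total| = 176.3 V, ∠V_total = -70.4°.

V_total = 176.3∠-70.4° V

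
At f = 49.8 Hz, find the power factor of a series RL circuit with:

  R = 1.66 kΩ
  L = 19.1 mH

Step 1 — Angular frequency: ω = 2π·f = 2π·49.8 = 312.9 rad/s.
Step 2 — Component impedances:
  R: Z = R = 1660 Ω
  L: Z = jωL = j·312.9·0.0191 = 0 + j5.976 Ω
Step 3 — Series combination: Z_total = R + L = 1660 + j5.976 Ω = 1660∠0.2° Ω.
Step 4 — Power factor: PF = cos(φ) = Re(Z)/|Z| = 1660/1660 = 1.
Step 5 — Type: Im(Z) = 5.976 ⇒ lagging (phase φ = 0.2°).

PF = 1 (lagging, φ = 0.2°)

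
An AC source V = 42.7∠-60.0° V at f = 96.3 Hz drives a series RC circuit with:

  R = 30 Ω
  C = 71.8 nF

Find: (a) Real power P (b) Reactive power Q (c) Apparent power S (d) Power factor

Step 1 — Angular frequency: ω = 2π·f = 2π·96.3 = 605.1 rad/s.
Step 2 — Component impedances:
  R: Z = R = 30 Ω
  C: Z = 1/(jωC) = -j/(ω·C) = 0 - j2.302e+04 Ω
Step 3 — Series combination: Z_total = R + C = 30 - j2.302e+04 Ω = 2.302e+04∠-89.9° Ω.
Step 4 — Source phasor: V = 42.7∠-60.0° V = 21.35 - j36.98 V.
Step 5 — Current: I = V / Z = 0.001608 + j0.0009254 A = 0.001855∠29.9° A.
Step 6 — Complex power: S = V·I* = 0.0001032 - j0.07921 VA.
Step 7 — Real power: P = Re(S) = 0.0001032 W.
Step 8 — Reactive power: Q = Im(S) = -0.07921 VAR.
Step 9 — Apparent power: |S| = 0.07921 VA.
Step 10 — Power factor: PF = P/|S| = 0.001303 (leading).

(a) P = 0.0001032 W  (b) Q = -0.07921 VAR  (c) S = 0.07921 VA  (d) PF = 0.001303 (leading)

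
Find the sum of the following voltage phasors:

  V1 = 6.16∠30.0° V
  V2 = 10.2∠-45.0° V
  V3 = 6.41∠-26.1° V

Step 1 — Convert each phasor to rectangular form:
  V1 = 6.16·(cos(30.0°) + j·sin(30.0°)) = 5.335 + j3.08 V
  V2 = 10.2·(cos(-45.0°) + j·sin(-45.0°)) = 7.212 - j7.212 V
  V3 = 6.41·(cos(-26.1°) + j·sin(-26.1°)) = 5.756 - j2.82 V
Step 2 — Sum components: V_total = 18.3 - j6.952 V.
Step 3 — Convert to polar: |V_total| = 19.58 V, ∠V_total = -20.8°.

V_total = 19.58∠-20.8° V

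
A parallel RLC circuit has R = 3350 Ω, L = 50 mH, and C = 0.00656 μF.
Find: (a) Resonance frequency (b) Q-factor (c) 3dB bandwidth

Step 1 — Resonance: ω₀ = 1/√(LC) = 1/√(0.05·6.56e-09) = 5.522e+04 rad/s.
Step 2 — f₀ = ω₀/(2π) = 8788 Hz.
Step 3 — Parallel Q: Q = R/(ω₀L) = 3350/(5.522e+04·0.05) = 1.213.
Step 4 — Bandwidth: Δω = ω₀/Q = 4.55e+04 rad/s; BW = Δω/(2π) = 7242 Hz.

(a) f₀ = 8788 Hz  (b) Q = 1.213  (c) BW = 7242 Hz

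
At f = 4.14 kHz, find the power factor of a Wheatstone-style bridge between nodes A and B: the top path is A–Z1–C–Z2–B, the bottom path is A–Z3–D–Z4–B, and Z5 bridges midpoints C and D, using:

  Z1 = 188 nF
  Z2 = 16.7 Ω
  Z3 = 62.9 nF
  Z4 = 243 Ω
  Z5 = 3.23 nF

Step 1 — Angular frequency: ω = 2π·f = 2π·4140 = 2.601e+04 rad/s.
Step 2 — Component impedances:
  Z1: Z = 1/(jωC) = -j/(ω·C) = 0 - j204.5 Ω
  Z2: Z = R = 16.7 Ω
  Z3: Z = 1/(jωC) = -j/(ω·C) = 0 - j611.2 Ω
  Z4: Z = R = 243 Ω
  Z5: Z = 1/(jωC) = -j/(ω·C) = 0 - j1.19e+04 Ω
Step 3 — Bridge requires nodal analysis (the Z5 bridge couples midpoints C and D, so the two paths cannot be reduced to a simple series/parallel combination). Setting node B to ground and injecting 1 A at node A, the 3-node admittance system at A, C, D solves to V_A = Z_AB = 23.71 - j156 Ω = 157.8∠-81.4° Ω.
Step 4 — Power factor: PF = cos(φ) = Re(Z)/|Z| = 23.71/157.8 = 0.1503.
Step 5 — Type: Im(Z) = -156 ⇒ leading (phase φ = -81.4°).

PF = 0.1503 (leading, φ = -81.4°)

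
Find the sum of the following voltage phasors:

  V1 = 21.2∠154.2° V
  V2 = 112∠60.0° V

Step 1 — Convert each phasor to rectangular form:
  V1 = 21.2·(cos(154.2°) + j·sin(154.2°)) = -19.09 + j9.227 V
  V2 = 112·(cos(60.0°) + j·sin(60.0°)) = 56 + j96.99 V
Step 2 — Sum components: V_total = 36.91 + j106.2 V.
Step 3 — Convert to polar: |V_total| = 112.5 V, ∠V_total = 70.8°.

V_total = 112.5∠70.8° V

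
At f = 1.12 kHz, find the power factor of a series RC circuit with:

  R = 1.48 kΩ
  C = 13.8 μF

Step 1 — Angular frequency: ω = 2π·f = 2π·1120 = 7037 rad/s.
Step 2 — Component impedances:
  R: Z = R = 1480 Ω
  C: Z = 1/(jωC) = -j/(ω·C) = 0 - j10.3 Ω
Step 3 — Series combination: Z_total = R + C = 1480 - j10.3 Ω = 1480∠-0.4° Ω.
Step 4 — Power factor: PF = cos(φ) = Re(Z)/|Z| = 1480/1480 = 1.
Step 5 — Type: Im(Z) = -10.3 ⇒ leading (phase φ = -0.4°).

PF = 1 (leading, φ = -0.4°)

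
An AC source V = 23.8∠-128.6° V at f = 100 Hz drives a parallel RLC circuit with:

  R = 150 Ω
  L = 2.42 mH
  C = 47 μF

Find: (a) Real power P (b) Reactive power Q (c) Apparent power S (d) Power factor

Step 1 — Angular frequency: ω = 2π·f = 2π·100 = 628.3 rad/s.
Step 2 — Component impedances:
  R: Z = R = 150 Ω
  L: Z = jωL = j·628.3·0.00242 = 0 + j1.521 Ω
  C: Z = 1/(jωC) = -j/(ω·C) = 0 - j33.86 Ω
Step 3 — Parallel combination: 1/Z_total = 1/R + 1/L + 1/C; Z_total = 0.01689 + j1.592 Ω = 1.592∠89.4° Ω.
Step 4 — Source phasor: V = 23.8∠-128.6° V = -14.85 - j18.6 V.
Step 5 — Current: I = V / Z = -11.78 + j9.203 A = 14.95∠142.0° A.
Step 6 — Complex power: S = V·I* = 3.776 + j355.8 VA.
Step 7 — Real power: P = Re(S) = 3.776 W.
Step 8 — Reactive power: Q = Im(S) = 355.8 VAR.
Step 9 — Apparent power: |S| = 355.8 VA.
Step 10 — Power factor: PF = P/|S| = 0.01061 (lagging).

(a) P = 3.776 W  (b) Q = 355.8 VAR  (c) S = 355.8 VA  (d) PF = 0.01061 (lagging)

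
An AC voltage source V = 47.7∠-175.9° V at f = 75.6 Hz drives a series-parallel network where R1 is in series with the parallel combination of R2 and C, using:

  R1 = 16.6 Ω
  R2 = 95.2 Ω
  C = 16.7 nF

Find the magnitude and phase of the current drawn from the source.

Step 1 — Angular frequency: ω = 2π·f = 2π·75.6 = 475 rad/s.
Step 2 — Component impedances:
  R1: Z = R = 16.6 Ω
  R2: Z = R = 95.2 Ω
  C: Z = 1/(jωC) = -j/(ω·C) = 0 - j1.261e+05 Ω
Step 3 — Parallel branch: R2 || C = 1/(1/R2 + 1/C) = 95.2 - j0.07189 Ω.
Step 4 — Series with R1: Z_total = R1 + (R2 || C) = 111.8 - j0.07189 Ω = 111.8∠-0.0° Ω.
Step 5 — Source phasor: V = 47.7∠-175.9° V = -47.58 - j3.41 V.
Step 6 — Ohm's law: I = V / Z_total = (-47.58 - j3.41) / (111.8 - j0.07189) = -0.4255 - j0.03078 A.
Step 7 — Convert to polar: |I| = 0.4267 A, ∠I = -175.9°.

I = 0.4267∠-175.9° A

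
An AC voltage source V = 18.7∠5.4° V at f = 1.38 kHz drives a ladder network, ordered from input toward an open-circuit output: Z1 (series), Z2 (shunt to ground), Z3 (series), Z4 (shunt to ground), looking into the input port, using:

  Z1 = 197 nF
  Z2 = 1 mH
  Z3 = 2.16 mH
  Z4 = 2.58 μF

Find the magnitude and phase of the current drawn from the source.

Step 1 — Angular frequency: ω = 2π·f = 2π·1380 = 8671 rad/s.
Step 2 — Component impedances:
  Z1: Z = 1/(jωC) = -j/(ω·C) = 0 - j585.4 Ω
  Z2: Z = jωL = j·8671·0.001 = 0 + j8.671 Ω
  Z3: Z = jωL = j·8671·0.00216 = 0 + j18.73 Ω
  Z4: Z = 1/(jωC) = -j/(ω·C) = 0 - j44.7 Ω
Step 3 — Ladder network (open output): work backward from the far end, alternating series and parallel combinations. Z_in = 0 - j572.4 Ω = 572.4∠-90.0° Ω.
Step 4 — Source phasor: V = 18.7∠5.4° V = 18.62 + j1.76 V.
Step 5 — Ohm's law: I = V / Z_total = (18.62 + j1.76) / (0 - j572.4) = -0.003074 + j0.03252 A.
Step 6 — Convert to polar: |I| = 0.03267 A, ∠I = 95.4°.

I = 0.03267∠95.4° A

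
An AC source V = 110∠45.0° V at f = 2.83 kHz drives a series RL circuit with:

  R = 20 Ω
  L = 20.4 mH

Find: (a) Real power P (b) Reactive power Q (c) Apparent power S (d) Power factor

Step 1 — Angular frequency: ω = 2π·f = 2π·2830 = 1.778e+04 rad/s.
Step 2 — Component impedances:
  R: Z = R = 20 Ω
  L: Z = jωL = j·1.778e+04·0.0204 = 0 + j362.7 Ω
Step 3 — Series combination: Z_total = R + L = 20 + j362.7 Ω = 363.3∠86.8° Ω.
Step 4 — Source phasor: V = 110∠45.0° V = 77.78 + j77.78 V.
Step 5 — Current: I = V / Z = 0.2256 - j0.202 A = 0.3028∠-41.8° A.
Step 6 — Complex power: S = V·I* = 1.834 + j33.26 VA.
Step 7 — Real power: P = Re(S) = 1.834 W.
Step 8 — Reactive power: Q = Im(S) = 33.26 VAR.
Step 9 — Apparent power: |S| = 33.31 VA.
Step 10 — Power factor: PF = P/|S| = 0.05505 (lagging).

(a) P = 1.834 W  (b) Q = 33.26 VAR  (c) S = 33.31 VA  (d) PF = 0.05505 (lagging)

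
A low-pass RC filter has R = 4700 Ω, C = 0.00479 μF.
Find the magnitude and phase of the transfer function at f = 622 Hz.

Step 1 — Angular frequency: ω = 2π·622 = 3908 rad/s.
Step 2 — Transfer function: H(jω) = 1/(1 + jωRC).
Step 3 — Denominator: 1 + jωRC = 1 + j·3908·4700·4.79e-09 = 1 + j0.08798.
Step 4 — H = 0.9923 - j0.08731.
Step 5 — Magnitude: |H| = 0.9962 (-0.0 dB); phase: φ = -5.0°.

|H| = 0.9962 (-0.0 dB), φ = -5.0°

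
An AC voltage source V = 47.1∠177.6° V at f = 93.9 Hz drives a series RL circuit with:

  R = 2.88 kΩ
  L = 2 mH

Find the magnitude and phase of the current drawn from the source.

Step 1 — Angular frequency: ω = 2π·f = 2π·93.9 = 590 rad/s.
Step 2 — Component impedances:
  R: Z = R = 2880 Ω
  L: Z = jωL = j·590·0.002 = 0 + j1.18 Ω
Step 3 — Series combination: Z_total = R + L = 2880 + j1.18 Ω = 2880∠0.0° Ω.
Step 4 — Source phasor: V = 47.1∠177.6° V = -47.06 + j1.972 V.
Step 5 — Ohm's law: I = V / Z_total = (-47.06 + j1.972) / (2880 + j1.18) = -0.01634 + j0.0006915 A.
Step 6 — Convert to polar: |I| = 0.01635 A, ∠I = 177.6°.

I = 0.01635∠177.6° A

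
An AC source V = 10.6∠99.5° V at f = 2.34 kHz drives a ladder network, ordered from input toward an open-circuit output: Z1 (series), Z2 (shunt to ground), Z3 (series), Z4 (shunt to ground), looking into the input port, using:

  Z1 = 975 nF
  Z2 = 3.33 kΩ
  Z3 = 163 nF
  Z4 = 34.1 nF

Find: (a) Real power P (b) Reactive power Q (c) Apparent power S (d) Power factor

Step 1 — Angular frequency: ω = 2π·f = 2π·2340 = 1.47e+04 rad/s.
Step 2 — Component impedances:
  Z1: Z = 1/(jωC) = -j/(ω·C) = 0 - j69.76 Ω
  Z2: Z = R = 3330 Ω
  Z3: Z = 1/(jωC) = -j/(ω·C) = 0 - j417.3 Ω
  Z4: Z = 1/(jωC) = -j/(ω·C) = 0 - j1995 Ω
Step 3 — Ladder network (open output): work backward from the far end, alternating series and parallel combinations. Z_in = 1146 - j1652 Ω = 2010∠-55.3° Ω.
Step 4 — Source phasor: V = 10.6∠99.5° V = -1.75 + j10.45 V.
Step 5 — Current: I = V / Z = -0.004769 + j0.002249 A = 0.005273∠154.8° A.
Step 6 — Complex power: S = V·I* = 0.03186 - j0.04593 VA.
Step 7 — Real power: P = Re(S) = 0.03186 W.
Step 8 — Reactive power: Q = Im(S) = -0.04593 VAR.
Step 9 — Apparent power: |S| = 0.05589 VA.
Step 10 — Power factor: PF = P/|S| = 0.57 (leading).

(a) P = 0.03186 W  (b) Q = -0.04593 VAR  (c) S = 0.05589 VA  (d) PF = 0.57 (leading)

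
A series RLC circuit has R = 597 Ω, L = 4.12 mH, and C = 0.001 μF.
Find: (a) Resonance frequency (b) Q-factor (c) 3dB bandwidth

Step 1 — Resonance: ω₀ = 1/√(LC) = 1/√(0.00412·1e-09) = 4.927e+05 rad/s.
Step 2 — f₀ = ω₀/(2π) = 7.841e+04 Hz.
Step 3 — Series Q: Q = ω₀L/R = 4.927e+05·0.00412/597 = 3.4.
Step 4 — Bandwidth: Δω = ω₀/Q = 1.449e+05 rad/s; BW = Δω/(2π) = 2.306e+04 Hz.

(a) f₀ = 7.841e+04 Hz  (b) Q = 3.4  (c) BW = 2.306e+04 Hz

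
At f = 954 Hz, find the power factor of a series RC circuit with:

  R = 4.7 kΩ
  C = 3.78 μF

Step 1 — Angular frequency: ω = 2π·f = 2π·954 = 5994 rad/s.
Step 2 — Component impedances:
  R: Z = R = 4700 Ω
  C: Z = 1/(jωC) = -j/(ω·C) = 0 - j44.13 Ω
Step 3 — Series combination: Z_total = R + C = 4700 - j44.13 Ω = 4700∠-0.5° Ω.
Step 4 — Power factor: PF = cos(φ) = Re(Z)/|Z| = 4700/4700 = 1.
Step 5 — Type: Im(Z) = -44.13 ⇒ leading (phase φ = -0.5°).

PF = 1 (leading, φ = -0.5°)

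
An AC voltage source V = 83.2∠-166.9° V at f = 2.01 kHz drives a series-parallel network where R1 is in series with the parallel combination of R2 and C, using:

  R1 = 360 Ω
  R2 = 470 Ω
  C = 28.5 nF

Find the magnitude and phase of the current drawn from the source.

Step 1 — Angular frequency: ω = 2π·f = 2π·2010 = 1.263e+04 rad/s.
Step 2 — Component impedances:
  R1: Z = R = 360 Ω
  R2: Z = R = 470 Ω
  C: Z = 1/(jωC) = -j/(ω·C) = 0 - j2778 Ω
Step 3 — Parallel branch: R2 || C = 1/(1/R2 + 1/C) = 456.9 - j77.3 Ω.
Step 4 — Series with R1: Z_total = R1 + (R2 || C) = 816.9 - j77.3 Ω = 820.6∠-5.4° Ω.
Step 5 — Source phasor: V = 83.2∠-166.9° V = -81.03 - j18.86 V.
Step 6 — Ohm's law: I = V / Z_total = (-81.03 - j18.86) / (816.9 - j77.3) = -0.09615 - j0.03218 A.
Step 7 — Convert to polar: |I| = 0.1014 A, ∠I = -161.5°.

I = 0.1014∠-161.5° A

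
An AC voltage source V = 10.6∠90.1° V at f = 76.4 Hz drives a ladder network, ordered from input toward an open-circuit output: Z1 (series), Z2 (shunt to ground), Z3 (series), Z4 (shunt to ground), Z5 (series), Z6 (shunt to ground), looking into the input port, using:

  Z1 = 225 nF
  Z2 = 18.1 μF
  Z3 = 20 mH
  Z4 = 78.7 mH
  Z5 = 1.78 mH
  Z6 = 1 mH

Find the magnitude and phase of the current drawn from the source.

Step 1 — Angular frequency: ω = 2π·f = 2π·76.4 = 480 rad/s.
Step 2 — Component impedances:
  Z1: Z = 1/(jωC) = -j/(ω·C) = 0 - j9259 Ω
  Z2: Z = 1/(jωC) = -j/(ω·C) = 0 - j115.1 Ω
  Z3: Z = jωL = j·480·0.02 = 0 + j9.601 Ω
  Z4: Z = jωL = j·480·0.0787 = 0 + j37.78 Ω
  Z5: Z = jωL = j·480·0.00178 = 0 + j0.8545 Ω
  Z6: Z = jωL = j·480·0.001 = 0 + j0.48 Ω
Step 3 — Ladder network (open output): work backward from the far end, alternating series and parallel combinations. Z_in = 0 - j9247 Ω = 9247∠-90.0° Ω.
Step 4 — Source phasor: V = 10.6∠90.1° V = -0.0185 + j10.6 V.
Step 5 — Ohm's law: I = V / Z_total = (-0.0185 + j10.6) / (0 - j9247) = -0.001146 - j2.001e-06 A.
Step 6 — Convert to polar: |I| = 0.001146 A, ∠I = -179.9°.

I = 0.001146∠-179.9° A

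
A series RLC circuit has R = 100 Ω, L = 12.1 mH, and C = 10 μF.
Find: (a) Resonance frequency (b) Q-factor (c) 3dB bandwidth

Step 1 — Resonance condition Im(Z)=0 gives ω₀ = 1/√(LC).
Step 2 — ω₀ = 1/√(0.0121·1e-05) = 2875 rad/s.
Step 3 — f₀ = ω₀/(2π) = 457.5 Hz.
Step 4 — Series Q: Q = ω₀L/R = 2875·0.0121/100 = 0.3479.
Step 5 — 3dB bandwidth: Δω = ω₀/Q = 8264 rad/s; BW = Δω/(2π) = 1315 Hz.

(a) f₀ = 457.5 Hz  (b) Q = 0.3479  (c) BW = 1315 Hz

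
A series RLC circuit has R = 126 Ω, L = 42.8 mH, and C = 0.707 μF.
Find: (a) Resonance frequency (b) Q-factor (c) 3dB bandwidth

Step 1 — Resonance: ω₀ = 1/√(LC) = 1/√(0.0428·7.07e-07) = 5749 rad/s.
Step 2 — f₀ = ω₀/(2π) = 914.9 Hz.
Step 3 — Series Q: Q = ω₀L/R = 5749·0.0428/126 = 1.953.
Step 4 — Bandwidth: Δω = ω₀/Q = 2944 rad/s; BW = Δω/(2π) = 468.5 Hz.

(a) f₀ = 914.9 Hz  (b) Q = 1.953  (c) BW = 468.5 Hz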